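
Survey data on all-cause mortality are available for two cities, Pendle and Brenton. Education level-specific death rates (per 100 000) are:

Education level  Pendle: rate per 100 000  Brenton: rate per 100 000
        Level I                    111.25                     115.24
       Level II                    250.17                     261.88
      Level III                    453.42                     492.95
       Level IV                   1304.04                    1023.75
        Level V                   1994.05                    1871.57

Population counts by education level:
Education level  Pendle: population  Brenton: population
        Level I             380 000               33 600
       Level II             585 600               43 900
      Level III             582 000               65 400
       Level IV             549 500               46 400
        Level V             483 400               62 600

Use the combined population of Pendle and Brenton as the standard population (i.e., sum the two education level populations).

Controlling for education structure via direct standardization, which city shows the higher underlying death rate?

Pendle

Combined standard total = 2 832 400; weights = 0.1460, 0.2222, 0.2286, 0.2104, 0.1928.
Pendle: 0.1460×111.25 + 0.2222×250.17 + 0.2286×453.42 + 0.2104×1304.04 + 0.1928×1994.05 = 834.2282 per 100 000.
Brenton: 0.1460×115.24 + 0.2222×261.88 + 0.2286×492.95 + 0.2104×1023.75 + 0.1928×1871.57 = 763.8689 per 100 000.
The crude rates (826.65 vs 842.67) would put Brenton higher, but that reflects its education composition; once standardized to a common education structure, Pendle has the higher underlying rate.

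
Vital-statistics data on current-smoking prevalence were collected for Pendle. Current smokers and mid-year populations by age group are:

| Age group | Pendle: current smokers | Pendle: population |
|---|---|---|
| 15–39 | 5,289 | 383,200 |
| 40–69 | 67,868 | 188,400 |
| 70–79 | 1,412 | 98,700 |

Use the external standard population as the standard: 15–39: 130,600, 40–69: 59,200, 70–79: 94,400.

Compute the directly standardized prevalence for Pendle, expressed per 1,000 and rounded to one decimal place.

Age-specific rates per 1,000 for Pendle: 13.802, 360.234, 14.306.
Standard total = 284,200; weights = 0.4595, 0.2083, 0.3322.
Standardized rate: 0.4595×13.802 + 0.2083×360.234 + 0.3322×14.306 = 86.1326 per 1,000.

86.1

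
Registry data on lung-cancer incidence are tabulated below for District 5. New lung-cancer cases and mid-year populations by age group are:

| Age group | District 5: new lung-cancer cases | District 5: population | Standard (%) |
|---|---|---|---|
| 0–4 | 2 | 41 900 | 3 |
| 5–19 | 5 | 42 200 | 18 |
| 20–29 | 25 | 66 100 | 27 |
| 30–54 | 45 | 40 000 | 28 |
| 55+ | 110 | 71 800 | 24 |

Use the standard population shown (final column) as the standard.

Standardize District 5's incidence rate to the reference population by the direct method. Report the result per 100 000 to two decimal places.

80.76

Age-specific rates per 100 000 for District 5: 4.77, 11.85, 37.82, 112.50, 153.20.
Standard weights: 0.03, 0.18, 0.27, 0.28, 0.24.
Standardized rate: 0.0300×4.77 + 0.1800×11.85 + 0.2700×37.82 + 0.2800×112.50 + 0.2400×153.20 = 80.7565 per 100 000.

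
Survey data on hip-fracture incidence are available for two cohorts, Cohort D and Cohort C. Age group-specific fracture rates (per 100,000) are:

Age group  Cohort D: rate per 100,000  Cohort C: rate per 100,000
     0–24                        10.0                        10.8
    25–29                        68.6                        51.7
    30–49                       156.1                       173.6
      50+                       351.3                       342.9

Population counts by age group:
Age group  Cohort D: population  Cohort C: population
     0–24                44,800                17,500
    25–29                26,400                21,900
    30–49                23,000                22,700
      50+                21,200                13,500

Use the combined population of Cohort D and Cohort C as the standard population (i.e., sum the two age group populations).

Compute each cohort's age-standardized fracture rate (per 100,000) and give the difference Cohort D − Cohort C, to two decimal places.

Combined standard total = 191,000; weights = 0.3262, 0.2529, 0.2393, 0.1817.
Cohort D: 0.3262×10.0 + 0.2529×68.6 + 0.2393×156.1 + 0.1817×351.3 = 121.7815 per 100,000.
Cohort C: 0.3262×10.8 + 0.2529×51.7 + 0.2393×173.6 + 0.1817×342.9 = 120.4298 per 100,000.
Difference = 121.7815 − 120.4298 = 1.3516.

1.35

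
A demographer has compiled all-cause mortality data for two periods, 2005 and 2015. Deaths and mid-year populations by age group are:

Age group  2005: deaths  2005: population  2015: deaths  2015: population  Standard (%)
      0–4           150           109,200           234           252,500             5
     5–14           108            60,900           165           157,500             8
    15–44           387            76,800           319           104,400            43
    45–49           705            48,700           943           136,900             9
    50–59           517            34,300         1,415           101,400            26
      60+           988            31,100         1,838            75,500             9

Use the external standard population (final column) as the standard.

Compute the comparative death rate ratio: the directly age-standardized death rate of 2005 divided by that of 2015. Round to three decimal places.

Age-specific rates per 100,000 for 2005: 137.36, 177.34, 503.91, 1447.64, 1507.29, 3176.85.
For 2015: 92.67, 104.76, 305.56, 688.82, 1395.46, 2434.44.
Standard weights: 0.05, 0.08, 0.43, 0.09, 0.26, 0.09.
2005: 0.0500×137.36 + 0.0800×177.34 + 0.4300×503.91 + 0.0900×1447.64 + 0.2600×1507.29 + 0.0900×3176.85 = 1045.8339 per 100,000.
2015: 0.0500×92.67 + 0.0800×104.76 + 0.4300×305.56 + 0.0900×688.82 + 0.2600×1395.46 + 0.0900×2434.44 = 788.3175 per 100,000.
Ratio = 1045.8339 ÷ 788.3175 = 1.32667.

1.327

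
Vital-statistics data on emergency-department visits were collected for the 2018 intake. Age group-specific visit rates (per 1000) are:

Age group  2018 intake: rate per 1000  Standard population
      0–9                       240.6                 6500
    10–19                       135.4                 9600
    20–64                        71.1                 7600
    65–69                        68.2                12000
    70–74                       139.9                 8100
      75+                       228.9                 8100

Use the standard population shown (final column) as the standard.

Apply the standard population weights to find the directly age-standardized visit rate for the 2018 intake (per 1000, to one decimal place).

Standard total = 51900; weights = 0.1252, 0.1850, 0.1464, 0.2312, 0.1561, 0.1561.
Standardized rate: 0.1252×240.6 + 0.1850×135.4 + 0.1464×71.1 + 0.2312×68.2 + 0.1561×139.9 + 0.1561×228.9 = 138.9168 per 1000.

138.9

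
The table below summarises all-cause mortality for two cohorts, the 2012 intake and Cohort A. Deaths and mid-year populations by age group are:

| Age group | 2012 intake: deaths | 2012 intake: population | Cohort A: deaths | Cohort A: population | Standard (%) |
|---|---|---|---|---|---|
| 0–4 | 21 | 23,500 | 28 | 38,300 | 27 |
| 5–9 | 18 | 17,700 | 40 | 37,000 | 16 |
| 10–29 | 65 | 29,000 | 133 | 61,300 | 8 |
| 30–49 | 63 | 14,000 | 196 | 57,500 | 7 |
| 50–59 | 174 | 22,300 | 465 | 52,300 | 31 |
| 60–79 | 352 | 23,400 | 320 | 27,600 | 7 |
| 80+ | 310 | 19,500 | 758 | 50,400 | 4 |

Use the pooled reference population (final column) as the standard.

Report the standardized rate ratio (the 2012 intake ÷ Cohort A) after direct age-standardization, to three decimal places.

1.011

Age-specific rates per 1,000 for the 2012 intake: 0.894, 1.017, 2.241, 4.500, 7.803, 15.043, 15.897.
For Cohort A: 0.731, 1.081, 2.170, 3.409, 8.891, 11.594, 15.040.
Standard weights: 0.27, 0.16, 0.08, 0.07, 0.31, 0.07, 0.04.
The 2012 intake: 0.2700×0.894 + 0.1600×1.017 + 0.0800×2.241 + 0.0700×4.500 + 0.3100×7.803 + 0.0700×15.043 + 0.0400×15.897 = 5.0060 per 1,000.
Cohort A: 0.2700×0.731 + 0.1600×1.081 + 0.0800×2.170 + 0.0700×3.409 + 0.3100×8.891 + 0.0700×11.594 + 0.0400×15.040 = 4.9519 per 1,000.
Ratio = 5.0060 ÷ 4.9519 = 1.01092.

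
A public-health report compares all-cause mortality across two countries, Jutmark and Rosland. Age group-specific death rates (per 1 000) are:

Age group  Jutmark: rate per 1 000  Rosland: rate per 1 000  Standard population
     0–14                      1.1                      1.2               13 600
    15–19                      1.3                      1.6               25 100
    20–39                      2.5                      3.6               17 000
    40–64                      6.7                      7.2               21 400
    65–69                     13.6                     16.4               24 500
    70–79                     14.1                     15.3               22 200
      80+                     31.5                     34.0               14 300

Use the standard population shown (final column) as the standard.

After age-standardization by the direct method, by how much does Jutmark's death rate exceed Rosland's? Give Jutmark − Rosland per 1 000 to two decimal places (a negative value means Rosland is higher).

-1.23

Standard total = 138 100; weights = 0.0985, 0.1818, 0.1231, 0.1550, 0.1774, 0.1608, 0.1035.
Jutmark: 0.0985×1.1 + 0.1818×1.3 + 0.1231×2.5 + 0.1550×6.7 + 0.1774×13.6 + 0.1608×14.1 + 0.1035×31.5 = 9.6317 per 1 000.
Rosland: 0.0985×1.2 + 0.1818×1.6 + 0.1231×3.6 + 0.1550×7.2 + 0.1774×16.4 + 0.1608×15.3 + 0.1035×34.0 = 10.8575 per 1 000.
Difference = 9.6317 − 10.8575 = -1.2258.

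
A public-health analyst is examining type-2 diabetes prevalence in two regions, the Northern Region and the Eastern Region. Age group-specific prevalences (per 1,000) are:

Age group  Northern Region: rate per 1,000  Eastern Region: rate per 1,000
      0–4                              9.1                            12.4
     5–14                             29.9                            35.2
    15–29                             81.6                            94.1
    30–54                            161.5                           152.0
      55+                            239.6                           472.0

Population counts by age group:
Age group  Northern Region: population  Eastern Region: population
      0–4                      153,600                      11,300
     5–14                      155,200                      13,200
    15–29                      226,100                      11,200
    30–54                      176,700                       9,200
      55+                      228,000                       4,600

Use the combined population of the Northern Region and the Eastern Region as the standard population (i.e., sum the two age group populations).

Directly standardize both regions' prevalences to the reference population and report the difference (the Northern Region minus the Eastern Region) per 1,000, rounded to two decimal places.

-57.32

Combined standard total = 989,100; weights = 0.1667, 0.1703, 0.2399, 0.1879, 0.2352.
The Northern Region: 0.1667×9.1 + 0.1703×29.9 + 0.2399×81.6 + 0.1879×161.5 + 0.2352×239.6 = 112.8837 per 1,000.
The Eastern Region: 0.1667×12.4 + 0.1703×35.2 + 0.2399×94.1 + 0.1879×152.0 + 0.2352×472.0 = 170.2016 per 1,000.
Difference = 112.8837 − 170.2016 = -57.3179.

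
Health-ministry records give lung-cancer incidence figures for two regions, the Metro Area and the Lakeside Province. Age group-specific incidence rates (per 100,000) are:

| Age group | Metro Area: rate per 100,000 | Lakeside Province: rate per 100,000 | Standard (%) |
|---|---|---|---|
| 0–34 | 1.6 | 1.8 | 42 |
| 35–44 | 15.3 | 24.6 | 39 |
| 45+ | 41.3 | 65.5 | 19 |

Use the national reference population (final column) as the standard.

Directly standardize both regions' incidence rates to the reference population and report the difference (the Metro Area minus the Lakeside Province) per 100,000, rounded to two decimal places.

Standard weights: 0.42, 0.39, 0.19.
The Metro Area: 0.4200×1.6 + 0.3900×15.3 + 0.1900×41.3 = 14.4860 per 100,000.
The Lakeside Province: 0.4200×1.8 + 0.3900×24.6 + 0.1900×65.5 = 22.7950 per 100,000.
Difference = 14.4860 − 22.7950 = -8.3090.

-8.31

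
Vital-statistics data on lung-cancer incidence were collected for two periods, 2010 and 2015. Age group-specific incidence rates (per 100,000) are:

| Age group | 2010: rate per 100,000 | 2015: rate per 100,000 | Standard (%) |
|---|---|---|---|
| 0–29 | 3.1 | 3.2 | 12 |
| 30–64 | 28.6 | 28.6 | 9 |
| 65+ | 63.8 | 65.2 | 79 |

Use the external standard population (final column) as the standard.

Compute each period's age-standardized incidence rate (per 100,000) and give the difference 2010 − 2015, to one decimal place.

-1.1

Standard weights: 0.12, 0.09, 0.79.
2010: 0.1200×3.1 + 0.0900×28.6 + 0.7900×63.8 = 53.3480 per 100,000.
2015: 0.1200×3.2 + 0.0900×28.6 + 0.7900×65.2 = 54.4660 per 100,000.
Difference = 53.3480 − 54.4660 = -1.1180.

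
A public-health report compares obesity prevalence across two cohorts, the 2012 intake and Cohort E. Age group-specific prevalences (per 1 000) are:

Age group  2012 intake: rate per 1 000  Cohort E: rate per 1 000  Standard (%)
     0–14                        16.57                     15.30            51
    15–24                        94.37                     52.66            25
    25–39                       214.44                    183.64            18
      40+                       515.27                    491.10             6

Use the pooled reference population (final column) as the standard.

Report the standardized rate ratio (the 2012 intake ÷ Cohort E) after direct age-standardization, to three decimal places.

Standard weights: 0.51, 0.25, 0.18, 0.06.
The 2012 intake: 0.5100×16.57 + 0.2500×94.37 + 0.1800×214.44 + 0.0600×515.27 = 101.5586 per 1 000.
Cohort E: 0.5100×15.30 + 0.2500×52.66 + 0.1800×183.64 + 0.0600×491.10 = 83.4892 per 1 000.
Ratio = 101.5586 ÷ 83.4892 = 1.21643.

1.216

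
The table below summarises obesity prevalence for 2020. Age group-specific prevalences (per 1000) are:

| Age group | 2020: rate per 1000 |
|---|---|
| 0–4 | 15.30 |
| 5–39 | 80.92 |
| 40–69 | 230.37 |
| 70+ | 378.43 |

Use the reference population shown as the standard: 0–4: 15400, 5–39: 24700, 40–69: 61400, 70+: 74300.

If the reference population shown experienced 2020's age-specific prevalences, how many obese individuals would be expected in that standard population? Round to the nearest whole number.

44496

Expected obese individuals = Σ (standard pop × age-specific rate ÷ 1000)
= 15400×15.30/1000 + 24700×80.92/1000 + 61400×230.37/1000 + 74300×378.43/1000
= 235.62 + 1998.72 + 14144.72 + 28117.35 = 44496.41.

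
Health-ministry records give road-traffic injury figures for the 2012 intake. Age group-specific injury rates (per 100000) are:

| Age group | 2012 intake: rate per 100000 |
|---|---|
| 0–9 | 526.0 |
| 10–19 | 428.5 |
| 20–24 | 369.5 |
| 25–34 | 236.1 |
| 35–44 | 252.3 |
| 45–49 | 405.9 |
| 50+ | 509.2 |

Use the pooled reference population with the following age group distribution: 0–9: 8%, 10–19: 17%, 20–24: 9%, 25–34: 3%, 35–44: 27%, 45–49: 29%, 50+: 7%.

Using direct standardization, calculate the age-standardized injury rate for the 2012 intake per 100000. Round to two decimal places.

Standard weights: 0.08, 0.17, 0.09, 0.03, 0.27, 0.29, 0.07.
Standardized rate: 0.0800×526.0 + 0.1700×428.5 + 0.0900×369.5 + 0.0300×236.1 + 0.2700×252.3 + 0.2900×405.9 + 0.0700×509.2 = 376.7390 per 100000.

376.74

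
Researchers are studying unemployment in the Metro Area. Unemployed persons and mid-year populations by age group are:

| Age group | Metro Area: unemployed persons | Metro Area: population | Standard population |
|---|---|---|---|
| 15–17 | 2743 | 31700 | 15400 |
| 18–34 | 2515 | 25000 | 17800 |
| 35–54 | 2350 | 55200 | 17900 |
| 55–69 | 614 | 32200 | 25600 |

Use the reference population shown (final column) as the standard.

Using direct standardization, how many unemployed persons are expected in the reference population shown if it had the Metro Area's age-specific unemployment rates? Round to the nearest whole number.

4373

Age-specific rates per 1000 for the Metro Area: 86.530, 100.600, 42.572, 19.068.
Expected unemployed persons = Σ (standard pop × age-specific rate ÷ 1000)
= 15400×86.530/1000 + 17800×100.600/1000 + 17900×42.572/1000 + 25600×19.068/1000
= 1332.56 + 1790.68 + 762.05 + 488.15 = 4373.44.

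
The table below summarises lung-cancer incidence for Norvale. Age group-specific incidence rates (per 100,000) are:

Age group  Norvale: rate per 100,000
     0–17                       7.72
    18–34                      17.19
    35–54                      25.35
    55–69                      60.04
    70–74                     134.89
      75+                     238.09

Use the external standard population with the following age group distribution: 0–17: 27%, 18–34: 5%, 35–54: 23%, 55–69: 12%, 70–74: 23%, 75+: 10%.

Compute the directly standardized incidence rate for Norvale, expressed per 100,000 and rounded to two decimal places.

Standard weights: 0.27, 0.05, 0.23, 0.12, 0.23, 0.10.
Standardized rate: 0.2700×7.72 + 0.0500×17.19 + 0.2300×25.35 + 0.1200×60.04 + 0.2300×134.89 + 0.1000×238.09 = 70.8129 per 100,000.

70.81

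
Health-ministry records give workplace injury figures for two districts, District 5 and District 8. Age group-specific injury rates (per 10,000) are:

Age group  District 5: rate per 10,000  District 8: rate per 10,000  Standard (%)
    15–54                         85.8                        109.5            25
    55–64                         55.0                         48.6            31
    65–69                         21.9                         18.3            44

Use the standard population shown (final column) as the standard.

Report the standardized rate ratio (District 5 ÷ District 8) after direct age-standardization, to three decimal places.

Standard weights: 0.25, 0.31, 0.44.
District 5: 0.2500×85.8 + 0.3100×55.0 + 0.4400×21.9 = 48.1360 per 10,000.
District 8: 0.2500×109.5 + 0.3100×48.6 + 0.4400×18.3 = 50.4930 per 10,000.
Ratio = 48.1360 ÷ 50.4930 = 0.95332.

0.953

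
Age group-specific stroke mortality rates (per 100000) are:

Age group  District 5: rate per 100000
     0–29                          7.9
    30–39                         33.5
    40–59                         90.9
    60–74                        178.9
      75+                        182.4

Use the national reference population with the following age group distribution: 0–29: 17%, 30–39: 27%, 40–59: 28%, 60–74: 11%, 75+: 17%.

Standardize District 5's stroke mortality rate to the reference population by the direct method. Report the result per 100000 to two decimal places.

86.53

Standard weights: 0.17, 0.27, 0.28, 0.11, 0.17.
Standardized rate: 0.1700×7.9 + 0.2700×33.5 + 0.2800×90.9 + 0.1100×178.9 + 0.1700×182.4 = 86.5270 per 100000.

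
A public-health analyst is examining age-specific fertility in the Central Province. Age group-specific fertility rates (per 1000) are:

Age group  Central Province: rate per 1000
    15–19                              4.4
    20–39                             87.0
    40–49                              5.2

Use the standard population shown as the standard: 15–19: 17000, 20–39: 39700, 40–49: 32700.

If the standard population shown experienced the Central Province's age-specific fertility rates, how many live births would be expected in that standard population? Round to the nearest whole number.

3699

Expected live births = Σ (standard pop × age-specific rate ÷ 1000)
= 17000×4.4/1000 + 39700×87.0/1000 + 32700×5.2/1000
= 74.80 + 3453.90 + 170.04 = 3698.74.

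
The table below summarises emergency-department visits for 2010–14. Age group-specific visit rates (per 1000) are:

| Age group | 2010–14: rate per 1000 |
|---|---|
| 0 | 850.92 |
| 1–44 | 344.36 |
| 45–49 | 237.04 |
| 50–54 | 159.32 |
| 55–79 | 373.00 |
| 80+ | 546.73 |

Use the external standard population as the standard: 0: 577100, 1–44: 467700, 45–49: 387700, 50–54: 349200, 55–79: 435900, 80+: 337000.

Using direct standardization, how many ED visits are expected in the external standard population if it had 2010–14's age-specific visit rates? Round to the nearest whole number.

Expected ED visits = Σ (standard pop × age-specific rate ÷ 1000)
= 577100×850.92/1000 + 467700×344.36/1000 + 387700×237.04/1000 + 349200×159.32/1000 + 435900×373.00/1000 + 337000×546.73/1000
= 491065.93 + 161057.17 + 91900.41 + 55634.54 + 162590.70 + 184248.01 = 1146496.77.

1146497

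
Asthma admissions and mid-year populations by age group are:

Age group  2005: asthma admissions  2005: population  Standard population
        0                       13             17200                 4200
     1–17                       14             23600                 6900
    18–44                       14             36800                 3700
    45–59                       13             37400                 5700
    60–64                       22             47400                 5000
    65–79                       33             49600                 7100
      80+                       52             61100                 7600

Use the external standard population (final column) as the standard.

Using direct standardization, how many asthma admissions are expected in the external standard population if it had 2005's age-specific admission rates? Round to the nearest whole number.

24

Age-specific rates per 10000 for 2005: 7.56, 5.93, 3.80, 3.48, 4.64, 6.65, 8.51.
Expected asthma admissions = Σ (standard pop × age-specific rate ÷ 10000)
= 4200×7.56/10000 + 6900×5.93/10000 + 3700×3.80/10000 + 5700×3.48/10000 + 5000×4.64/10000 + 7100×6.65/10000 + 7600×8.51/10000
= 3.17 + 4.09 + 1.41 + 1.98 + 2.32 + 4.72 + 6.47 = 24.17.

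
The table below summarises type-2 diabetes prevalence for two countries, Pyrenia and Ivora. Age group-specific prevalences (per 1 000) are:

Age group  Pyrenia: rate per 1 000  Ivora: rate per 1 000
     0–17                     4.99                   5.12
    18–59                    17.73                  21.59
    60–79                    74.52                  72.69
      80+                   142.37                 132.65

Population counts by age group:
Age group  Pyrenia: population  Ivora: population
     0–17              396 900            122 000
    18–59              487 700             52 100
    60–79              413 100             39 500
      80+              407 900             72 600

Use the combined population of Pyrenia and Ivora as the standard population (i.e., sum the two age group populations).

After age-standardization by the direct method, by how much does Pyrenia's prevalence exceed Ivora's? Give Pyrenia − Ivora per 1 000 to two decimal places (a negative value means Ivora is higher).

1.68

Combined standard total = 1 991 800; weights = 0.2605, 0.2710, 0.2272, 0.2412.
Pyrenia: 0.2605×4.99 + 0.2710×17.73 + 0.2272×74.52 + 0.2412×142.37 = 57.3835 per 1 000.
Ivora: 0.2605×5.12 + 0.2710×21.59 + 0.2272×72.69 + 0.2412×132.65 = 55.7028 per 1 000.
Difference = 57.3835 − 55.7028 = 1.6807.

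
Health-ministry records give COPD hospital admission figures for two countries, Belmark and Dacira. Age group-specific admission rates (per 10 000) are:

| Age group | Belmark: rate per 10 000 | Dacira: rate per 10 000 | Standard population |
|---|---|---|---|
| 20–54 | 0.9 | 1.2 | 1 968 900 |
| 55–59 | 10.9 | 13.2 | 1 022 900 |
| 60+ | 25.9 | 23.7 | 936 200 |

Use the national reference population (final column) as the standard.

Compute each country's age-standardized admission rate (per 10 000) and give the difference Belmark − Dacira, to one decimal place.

-0.2

Standard total = 3 928 000; weights = 0.5012, 0.2604, 0.2383.
Belmark: 0.5012×0.9 + 0.2604×10.9 + 0.2383×25.9 = 9.4626 per 10 000.
Dacira: 0.5012×1.2 + 0.2604×13.2 + 0.2383×23.7 = 9.6876 per 10 000.
Difference = 9.4626 − 9.6876 = -0.2250.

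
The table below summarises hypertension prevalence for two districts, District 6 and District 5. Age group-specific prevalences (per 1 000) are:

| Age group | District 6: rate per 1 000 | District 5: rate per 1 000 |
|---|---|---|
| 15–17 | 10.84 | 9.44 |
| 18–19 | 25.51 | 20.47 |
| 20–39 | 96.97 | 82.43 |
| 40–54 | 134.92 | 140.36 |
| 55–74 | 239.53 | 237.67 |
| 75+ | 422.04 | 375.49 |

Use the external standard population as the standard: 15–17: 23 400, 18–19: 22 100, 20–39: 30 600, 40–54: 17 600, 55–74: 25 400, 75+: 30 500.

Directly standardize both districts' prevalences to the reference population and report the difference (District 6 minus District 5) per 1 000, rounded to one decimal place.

13.1

Standard total = 149 600; weights = 0.1564, 0.1477, 0.2045, 0.1176, 0.1698, 0.2039.
District 6: 0.1564×10.84 + 0.1477×25.51 + 0.2045×96.97 + 0.1176×134.92 + 0.1698×239.53 + 0.2039×422.04 = 167.8849 per 1 000.
District 5: 0.1564×9.44 + 0.1477×20.47 + 0.2045×82.43 + 0.1176×140.36 + 0.1698×237.67 + 0.2039×375.49 = 154.7810 per 1 000.
Difference = 167.8849 − 154.7810 = 13.1039.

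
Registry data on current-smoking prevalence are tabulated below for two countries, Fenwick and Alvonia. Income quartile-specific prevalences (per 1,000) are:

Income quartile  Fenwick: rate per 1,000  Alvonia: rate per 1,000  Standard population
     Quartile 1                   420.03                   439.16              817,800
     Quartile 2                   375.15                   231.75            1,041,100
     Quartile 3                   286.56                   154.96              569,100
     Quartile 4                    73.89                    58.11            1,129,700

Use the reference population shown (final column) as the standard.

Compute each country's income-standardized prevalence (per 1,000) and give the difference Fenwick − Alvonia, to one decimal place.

63.6

Standard total = 3,557,700; weights = 0.2299, 0.2926, 0.1600, 0.3175.
Fenwick: 0.2299×420.03 + 0.2926×375.15 + 0.1600×286.56 + 0.3175×73.89 = 275.6343 per 1,000.
Alvonia: 0.2299×439.16 + 0.2926×231.75 + 0.1600×154.96 + 0.3175×58.11 = 212.0062 per 1,000.
Difference = 275.6343 − 212.0062 = 63.6280.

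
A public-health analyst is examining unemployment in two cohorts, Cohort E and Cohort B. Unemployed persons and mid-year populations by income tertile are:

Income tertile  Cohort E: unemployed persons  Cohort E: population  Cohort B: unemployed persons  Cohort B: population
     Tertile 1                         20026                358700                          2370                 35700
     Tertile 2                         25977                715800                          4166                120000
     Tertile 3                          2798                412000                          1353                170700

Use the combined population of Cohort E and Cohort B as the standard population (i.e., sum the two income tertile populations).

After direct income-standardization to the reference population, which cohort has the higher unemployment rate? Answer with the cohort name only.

Cohort B

Income-specific rates per 1000 for Cohort E: 55.829, 36.291, 6.791.
For Cohort B: 66.387, 34.717, 7.926.
Combined standard total = 1812900; weights = 0.2176, 0.4610, 0.3214.
Cohort E: 0.2176×55.829 + 0.4610×36.291 + 0.3214×6.791 = 31.0598 per 1000.
Cohort B: 0.2176×66.387 + 0.4610×34.717 + 0.3214×7.926 = 32.9956 per 1000.
The crude rates (32.83 vs 24.17) would put Cohort E higher, but that reflects its income composition; once standardized to a common income structure, Cohort B has the higher underlying rate.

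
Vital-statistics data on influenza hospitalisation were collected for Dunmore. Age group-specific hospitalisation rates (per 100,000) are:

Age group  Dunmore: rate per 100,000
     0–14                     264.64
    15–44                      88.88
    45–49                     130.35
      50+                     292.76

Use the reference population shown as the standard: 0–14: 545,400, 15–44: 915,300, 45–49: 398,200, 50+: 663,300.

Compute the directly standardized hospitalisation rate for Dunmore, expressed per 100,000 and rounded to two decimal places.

Standard total = 2,522,200; weights = 0.2162, 0.3629, 0.1579, 0.2630.
Standardized rate: 0.2162×264.64 + 0.3629×88.88 + 0.1579×130.35 + 0.2630×292.76 = 187.0508 per 100,000.

187.05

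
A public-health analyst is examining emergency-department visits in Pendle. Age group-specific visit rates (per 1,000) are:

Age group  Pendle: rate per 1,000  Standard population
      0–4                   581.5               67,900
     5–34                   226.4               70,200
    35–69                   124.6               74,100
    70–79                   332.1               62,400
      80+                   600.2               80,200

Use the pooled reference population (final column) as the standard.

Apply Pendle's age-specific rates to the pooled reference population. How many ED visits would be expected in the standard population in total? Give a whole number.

Expected ED visits = Σ (standard pop × age-specific rate ÷ 1,000)
= 67,900×581.5/1,000 + 70,200×226.4/1,000 + 74,100×124.6/1,000 + 62,400×332.1/1,000 + 80,200×600.2/1,000
= 39483.85 + 15893.28 + 9232.86 + 20723.04 + 48136.04 = 133469.07.

133469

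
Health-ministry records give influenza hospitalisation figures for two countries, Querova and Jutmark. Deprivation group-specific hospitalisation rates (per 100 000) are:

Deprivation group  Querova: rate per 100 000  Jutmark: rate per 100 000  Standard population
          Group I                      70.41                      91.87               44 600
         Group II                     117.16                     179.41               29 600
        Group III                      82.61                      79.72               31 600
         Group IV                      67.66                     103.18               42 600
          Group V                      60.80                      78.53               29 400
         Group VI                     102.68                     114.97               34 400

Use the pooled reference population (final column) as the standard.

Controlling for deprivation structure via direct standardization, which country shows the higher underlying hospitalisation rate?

Jutmark

Standard total = 212 200; weights = 0.2102, 0.1395, 0.1489, 0.2008, 0.1385, 0.1621.
Querova: 0.2102×70.41 + 0.1395×117.16 + 0.1489×82.61 + 0.2008×67.66 + 0.1385×60.80 + 0.1621×102.68 = 82.0958 per 100 000.
Jutmark: 0.2102×91.87 + 0.1395×179.41 + 0.1489×79.72 + 0.2008×103.18 + 0.1385×78.53 + 0.1621×114.97 = 106.4388 per 100 000.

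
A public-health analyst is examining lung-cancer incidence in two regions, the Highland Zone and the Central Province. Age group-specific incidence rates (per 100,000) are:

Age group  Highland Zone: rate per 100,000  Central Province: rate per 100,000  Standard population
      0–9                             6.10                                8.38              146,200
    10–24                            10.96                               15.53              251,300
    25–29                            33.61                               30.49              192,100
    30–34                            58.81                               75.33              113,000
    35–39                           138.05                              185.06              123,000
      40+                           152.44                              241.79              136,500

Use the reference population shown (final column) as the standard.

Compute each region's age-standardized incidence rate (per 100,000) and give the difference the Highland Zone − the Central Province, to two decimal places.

-21.54

Standard total = 962,100; weights = 0.1520, 0.2612, 0.1997, 0.1175, 0.1278, 0.1419.
The Highland Zone: 0.1520×6.10 + 0.2612×10.96 + 0.1997×33.61 + 0.1175×58.81 + 0.1278×138.05 + 0.1419×152.44 = 56.6846 per 100,000.
The Central Province: 0.1520×8.38 + 0.2612×15.53 + 0.1997×30.49 + 0.1175×75.33 + 0.1278×185.06 + 0.1419×241.79 = 78.2289 per 100,000.
Difference = 56.6846 − 78.2289 = -21.5442.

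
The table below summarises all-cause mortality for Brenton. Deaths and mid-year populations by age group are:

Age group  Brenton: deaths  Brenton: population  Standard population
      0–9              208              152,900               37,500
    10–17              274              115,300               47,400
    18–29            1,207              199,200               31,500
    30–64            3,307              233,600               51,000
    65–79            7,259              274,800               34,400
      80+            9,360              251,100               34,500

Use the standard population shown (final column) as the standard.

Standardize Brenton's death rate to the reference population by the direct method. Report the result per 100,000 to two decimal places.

1384.35

Age-specific rates per 100,000 for Brenton: 136.04, 237.64, 605.92, 1415.67, 2641.56, 3727.60.
Standard total = 236,300; weights = 0.1587, 0.2006, 0.1333, 0.2158, 0.1456, 0.1460.
Standardized rate: 0.1587×136.04 + 0.2006×237.64 + 0.1333×605.92 + 0.2158×1415.67 + 0.1456×2641.56 + 0.1460×3727.60 = 1384.3544 per 100,000.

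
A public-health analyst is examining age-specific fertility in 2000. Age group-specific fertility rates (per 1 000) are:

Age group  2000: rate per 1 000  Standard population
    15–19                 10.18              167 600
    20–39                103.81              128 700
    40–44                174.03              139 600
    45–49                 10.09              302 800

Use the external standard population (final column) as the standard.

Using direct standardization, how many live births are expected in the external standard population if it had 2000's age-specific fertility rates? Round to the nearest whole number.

Expected live births = Σ (standard pop × age-specific rate ÷ 1 000)
= 167 600×10.18/1 000 + 128 700×103.81/1 000 + 139 600×174.03/1 000 + 302 800×10.09/1 000
= 1706.17 + 13360.35 + 24294.59 + 3055.25 = 42416.35.

42416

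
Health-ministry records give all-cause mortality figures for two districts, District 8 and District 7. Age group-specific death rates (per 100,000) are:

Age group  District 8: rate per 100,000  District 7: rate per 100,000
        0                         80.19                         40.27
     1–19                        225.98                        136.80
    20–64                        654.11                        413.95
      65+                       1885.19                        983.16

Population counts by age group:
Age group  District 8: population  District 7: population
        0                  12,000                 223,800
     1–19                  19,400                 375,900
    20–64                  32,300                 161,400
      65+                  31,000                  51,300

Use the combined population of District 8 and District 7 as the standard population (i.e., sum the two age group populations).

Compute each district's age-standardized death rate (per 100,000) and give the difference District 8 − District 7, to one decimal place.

Combined standard total = 907,100; weights = 0.2599, 0.4358, 0.2135, 0.0907.
District 8: 0.2599×80.19 + 0.4358×225.98 + 0.2135×654.11 + 0.0907×1885.19 = 430.0418 per 100,000.
District 7: 0.2599×40.27 + 0.4358×136.80 + 0.2135×413.95 + 0.0907×983.16 = 247.6782 per 100,000.
Difference = 430.0418 − 247.6782 = 182.3636.

182.4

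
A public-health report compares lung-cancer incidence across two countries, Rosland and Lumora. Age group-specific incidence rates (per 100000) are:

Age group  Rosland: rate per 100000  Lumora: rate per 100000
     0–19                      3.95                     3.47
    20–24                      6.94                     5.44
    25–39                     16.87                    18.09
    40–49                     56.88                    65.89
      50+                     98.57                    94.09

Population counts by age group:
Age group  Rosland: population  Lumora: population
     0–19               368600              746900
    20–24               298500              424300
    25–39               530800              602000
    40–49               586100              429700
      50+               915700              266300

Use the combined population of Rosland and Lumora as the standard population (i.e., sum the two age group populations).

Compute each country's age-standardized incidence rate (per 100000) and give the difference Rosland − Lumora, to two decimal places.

Combined standard total = 5168900; weights = 0.2158, 0.1398, 0.2192, 0.1965, 0.2287.
Rosland: 0.2158×3.95 + 0.1398×6.94 + 0.2192×16.87 + 0.1965×56.88 + 0.2287×98.57 = 39.2388 per 100000.
Lumora: 0.2158×3.47 + 0.1398×5.44 + 0.2192×18.09 + 0.1965×65.89 + 0.2287×94.09 = 39.9390 per 100000.
Difference = 39.2388 − 39.9390 = -0.7002.

-0.70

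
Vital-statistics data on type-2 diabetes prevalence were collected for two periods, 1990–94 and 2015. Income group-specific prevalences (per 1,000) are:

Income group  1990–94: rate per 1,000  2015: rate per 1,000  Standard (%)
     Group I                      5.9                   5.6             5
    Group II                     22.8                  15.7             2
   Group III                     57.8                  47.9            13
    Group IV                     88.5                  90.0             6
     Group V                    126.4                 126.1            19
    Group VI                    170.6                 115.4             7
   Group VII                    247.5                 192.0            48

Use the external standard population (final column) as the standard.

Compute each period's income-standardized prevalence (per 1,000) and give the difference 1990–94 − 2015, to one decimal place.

31.9

Standard weights: 0.05, 0.02, 0.13, 0.06, 0.19, 0.07, 0.48.
1990–94: 0.0500×5.9 + 0.0200×22.8 + 0.1300×57.8 + 0.0600×88.5 + 0.1900×126.4 + 0.0700×170.6 + 0.4800×247.5 = 168.3330 per 1,000.
2015: 0.0500×5.6 + 0.0200×15.7 + 0.1300×47.9 + 0.0600×90.0 + 0.1900×126.1 + 0.0700×115.4 + 0.4800×192.0 = 136.4180 per 1,000.
Difference = 168.3330 − 136.4180 = 31.9150.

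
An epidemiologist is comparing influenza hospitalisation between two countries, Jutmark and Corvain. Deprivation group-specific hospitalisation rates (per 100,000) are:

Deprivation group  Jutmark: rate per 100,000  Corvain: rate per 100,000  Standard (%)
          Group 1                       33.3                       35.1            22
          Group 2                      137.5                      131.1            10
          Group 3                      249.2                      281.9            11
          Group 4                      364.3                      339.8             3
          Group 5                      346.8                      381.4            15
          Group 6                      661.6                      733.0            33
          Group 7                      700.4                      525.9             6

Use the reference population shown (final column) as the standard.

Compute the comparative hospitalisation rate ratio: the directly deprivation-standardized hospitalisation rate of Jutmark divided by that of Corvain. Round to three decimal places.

Standard weights: 0.22, 0.10, 0.11, 0.03, 0.15, 0.33, 0.06.
Jutmark: 0.2200×33.3 + 0.1000×137.5 + 0.1100×249.2 + 0.0300×364.3 + 0.1500×346.8 + 0.3300×661.6 + 0.0600×700.4 = 371.7890 per 100,000.
Corvain: 0.2200×35.1 + 0.1000×131.1 + 0.1100×281.9 + 0.0300×339.8 + 0.1500×381.4 + 0.3300×733.0 + 0.0600×525.9 = 392.6890 per 100,000.
Ratio = 371.7890 ÷ 392.6890 = 0.94678.

0.947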